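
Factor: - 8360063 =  - 23^1*363481^1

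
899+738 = 1637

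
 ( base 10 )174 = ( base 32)5e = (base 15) B9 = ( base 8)256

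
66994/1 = 66994 = 66994.00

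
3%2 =1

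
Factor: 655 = 5^1* 131^1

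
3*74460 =223380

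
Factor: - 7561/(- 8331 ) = 3^ ( - 1)*2777^( - 1)*7561^1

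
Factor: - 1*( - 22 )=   2^1* 11^1 =22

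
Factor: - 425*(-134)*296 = 16857200 = 2^4*5^2*17^1*37^1* 67^1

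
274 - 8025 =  - 7751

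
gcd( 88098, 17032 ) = 2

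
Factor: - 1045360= - 2^4 * 5^1*73^1*179^1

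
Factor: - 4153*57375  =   - 238278375 = - 3^3 * 5^3*17^1*4153^1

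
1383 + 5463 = 6846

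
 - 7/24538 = -1 +24531/24538 = - 0.00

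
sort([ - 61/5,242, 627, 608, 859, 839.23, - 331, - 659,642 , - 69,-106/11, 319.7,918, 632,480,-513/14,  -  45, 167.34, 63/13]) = [ - 659,- 331, - 69, - 45 , - 513/14, - 61/5,  -  106/11, 63/13, 167.34, 242,319.7, 480,608,627, 632, 642, 839.23,859, 918 ]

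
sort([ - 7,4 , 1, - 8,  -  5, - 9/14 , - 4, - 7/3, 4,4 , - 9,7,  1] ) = [ - 9 , - 8 , - 7,  -  5,-4, - 7/3, - 9/14,1,1,  4, 4 , 4, 7 ] 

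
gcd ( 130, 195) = 65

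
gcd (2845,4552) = 569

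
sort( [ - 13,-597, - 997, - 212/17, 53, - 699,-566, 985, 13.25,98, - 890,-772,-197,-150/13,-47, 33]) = [ - 997, - 890,-772,-699, - 597,-566, - 197,-47,- 13,  -  212/17, - 150/13, 13.25 , 33, 53,98, 985]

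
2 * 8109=16218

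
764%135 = 89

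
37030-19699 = 17331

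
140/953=140/953 = 0.15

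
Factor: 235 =5^1*47^1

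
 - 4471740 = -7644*585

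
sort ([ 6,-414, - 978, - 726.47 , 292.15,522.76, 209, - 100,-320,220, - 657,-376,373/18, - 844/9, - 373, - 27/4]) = [ - 978,-726.47, - 657, - 414,-376, - 373,-320, - 100, - 844/9,-27/4  ,  6, 373/18,209, 220, 292.15,522.76] 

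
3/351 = 1/117=0.01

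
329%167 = 162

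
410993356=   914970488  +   -503977132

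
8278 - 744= 7534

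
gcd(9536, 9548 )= 4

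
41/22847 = 41/22847 = 0.00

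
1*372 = 372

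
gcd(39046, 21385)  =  7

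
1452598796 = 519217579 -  - 933381217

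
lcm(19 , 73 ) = 1387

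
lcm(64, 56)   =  448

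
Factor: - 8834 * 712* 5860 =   -  36858274880 = - 2^6*5^1*7^1 * 89^1* 293^1 * 631^1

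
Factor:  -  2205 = -3^2*5^1 * 7^2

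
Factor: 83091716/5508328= 20772929/1377082= 2^( - 1)*7^ (  -  1 ) * 17^1*19^(-1 ) * 31^( - 1)*167^(-1)*1221937^1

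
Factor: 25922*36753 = 2^1*3^1 * 13^1*997^1*12251^1 = 952711266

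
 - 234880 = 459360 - 694240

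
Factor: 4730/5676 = 5/6 = 2^( - 1)*3^ ( - 1)*5^1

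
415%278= 137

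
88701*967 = 85773867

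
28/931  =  4/133 = 0.03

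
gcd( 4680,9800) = 40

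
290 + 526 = 816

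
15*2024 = 30360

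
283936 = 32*8873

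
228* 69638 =15877464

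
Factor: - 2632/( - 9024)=2^( - 3)*3^( - 1 )*7^1 =7/24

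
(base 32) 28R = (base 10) 2331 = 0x91b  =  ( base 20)5gb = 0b100100011011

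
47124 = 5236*9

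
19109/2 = 9554  +  1/2 = 9554.50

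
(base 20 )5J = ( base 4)1313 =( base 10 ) 119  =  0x77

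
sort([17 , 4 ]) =[ 4,17 ]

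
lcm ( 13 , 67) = 871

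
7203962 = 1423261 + 5780701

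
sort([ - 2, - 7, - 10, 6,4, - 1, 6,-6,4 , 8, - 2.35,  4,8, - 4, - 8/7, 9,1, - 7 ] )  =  [ - 10, - 7 , - 7,  -  6, - 4, - 2.35, - 2, - 8/7, - 1, 1, 4  ,  4 , 4,6, 6,8,  8 , 9]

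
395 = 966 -571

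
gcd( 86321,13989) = 1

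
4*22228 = 88912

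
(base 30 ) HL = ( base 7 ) 1356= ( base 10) 531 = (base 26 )kb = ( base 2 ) 1000010011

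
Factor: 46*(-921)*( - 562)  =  2^2*3^1*23^1*281^1*307^1 = 23809692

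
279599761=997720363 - 718120602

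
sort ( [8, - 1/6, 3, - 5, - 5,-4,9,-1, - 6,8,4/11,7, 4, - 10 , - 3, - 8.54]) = [ - 10, - 8.54, - 6,  -  5, - 5, - 4, - 3, - 1, - 1/6, 4/11,3, 4,7,8,8,9]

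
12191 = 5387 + 6804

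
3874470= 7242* 535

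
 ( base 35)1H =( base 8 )64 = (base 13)40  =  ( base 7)103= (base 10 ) 52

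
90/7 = 90/7 = 12.86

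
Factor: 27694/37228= 2^( - 1)*41^ ( - 1) * 61^1 = 61/82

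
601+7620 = 8221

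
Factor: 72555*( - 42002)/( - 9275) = 2^1*3^1*5^ ( -1)*53^( - 1)*691^1 * 21001^1 = 87070146/265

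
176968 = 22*8044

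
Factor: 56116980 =2^2 * 3^2*5^1*71^1*4391^1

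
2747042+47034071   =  49781113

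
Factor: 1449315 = 3^2  *  5^1*7^1  *43^1*107^1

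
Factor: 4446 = 2^1 * 3^2*13^1*19^1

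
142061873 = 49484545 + 92577328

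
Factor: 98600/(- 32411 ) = -2^3*5^2*17^1*29^1 * 32411^(-1 )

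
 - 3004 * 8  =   - 24032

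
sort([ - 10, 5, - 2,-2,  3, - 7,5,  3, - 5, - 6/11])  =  [ - 10, - 7, - 5  , - 2,-2, - 6/11, 3  ,  3 , 5, 5]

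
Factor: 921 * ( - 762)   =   - 2^1*3^2*127^1*307^1= - 701802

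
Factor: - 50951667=-3^1*13^1*353^1 * 3701^1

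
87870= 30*2929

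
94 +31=125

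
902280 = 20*45114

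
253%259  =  253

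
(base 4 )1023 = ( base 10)75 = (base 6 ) 203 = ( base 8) 113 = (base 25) 30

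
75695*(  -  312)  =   - 23616840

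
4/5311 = 4/5311= 0.00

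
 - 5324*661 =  - 3519164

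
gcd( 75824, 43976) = 8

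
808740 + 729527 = 1538267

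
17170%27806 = 17170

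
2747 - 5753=- 3006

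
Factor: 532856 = 2^3*43^1* 1549^1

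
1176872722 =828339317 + 348533405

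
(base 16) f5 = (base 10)245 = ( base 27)92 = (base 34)77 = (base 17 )e7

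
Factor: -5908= -2^2*7^1* 211^1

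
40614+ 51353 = 91967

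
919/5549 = 919/5549 = 0.17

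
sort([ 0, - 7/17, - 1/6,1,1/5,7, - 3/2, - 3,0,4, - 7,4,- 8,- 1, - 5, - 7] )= [ - 8,-7, - 7, - 5, - 3,  -  3/2, - 1, - 7/17, - 1/6,  0,0,1/5, 1,4, 4,7 ] 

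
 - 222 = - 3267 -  - 3045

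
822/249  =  3 + 25/83 = 3.30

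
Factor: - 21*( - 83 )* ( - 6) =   -  10458 = - 2^1 * 3^2*7^1*83^1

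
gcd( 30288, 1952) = 16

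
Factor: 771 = 3^1*257^1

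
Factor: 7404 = 2^2*3^1*617^1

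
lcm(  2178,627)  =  41382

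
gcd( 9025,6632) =1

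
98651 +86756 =185407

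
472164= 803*588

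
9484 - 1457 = 8027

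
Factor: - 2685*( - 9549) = 3^3*5^1*179^1* 1061^1 = 25639065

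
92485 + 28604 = 121089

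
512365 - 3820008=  - 3307643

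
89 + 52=141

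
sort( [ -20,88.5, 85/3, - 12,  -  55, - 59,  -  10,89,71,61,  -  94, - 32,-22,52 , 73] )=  [  -  94,-59, - 55, - 32,-22,-20,  -  12,-10, 85/3, 52, 61,71,73,88.5 , 89]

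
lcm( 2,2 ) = 2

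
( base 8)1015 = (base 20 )165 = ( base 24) ll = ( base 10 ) 525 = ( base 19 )18c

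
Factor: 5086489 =83^1  *  61283^1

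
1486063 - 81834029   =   - 80347966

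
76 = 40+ 36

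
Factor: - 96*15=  - 1440= - 2^5*3^2*5^1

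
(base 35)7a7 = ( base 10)8932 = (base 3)110020211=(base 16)22e4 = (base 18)19A4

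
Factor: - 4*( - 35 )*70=2^3 *5^2*7^2 = 9800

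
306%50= 6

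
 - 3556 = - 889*4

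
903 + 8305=9208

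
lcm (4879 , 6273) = 43911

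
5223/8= 652 + 7/8=   652.88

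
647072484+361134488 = 1008206972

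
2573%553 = 361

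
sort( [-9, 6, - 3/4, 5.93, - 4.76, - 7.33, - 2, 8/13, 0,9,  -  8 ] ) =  [ - 9, - 8  , - 7.33, -4.76,  -  2 ,-3/4, 0,8/13,5.93 , 6,9]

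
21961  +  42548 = 64509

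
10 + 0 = 10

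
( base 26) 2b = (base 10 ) 63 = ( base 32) 1v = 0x3f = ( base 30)23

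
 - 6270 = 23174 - 29444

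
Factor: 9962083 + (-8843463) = 2^2 *5^1 * 55931^1  =  1118620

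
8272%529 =337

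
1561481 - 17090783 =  - 15529302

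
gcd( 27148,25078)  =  2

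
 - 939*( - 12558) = 11791962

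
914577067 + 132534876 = 1047111943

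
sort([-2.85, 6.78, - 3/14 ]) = [ - 2.85, - 3/14, 6.78]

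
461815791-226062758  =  235753033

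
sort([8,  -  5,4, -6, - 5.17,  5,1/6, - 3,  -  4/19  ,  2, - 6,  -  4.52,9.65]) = [ - 6,-6, - 5.17, - 5, - 4.52, - 3, - 4/19,1/6, 2, 4, 5,8 , 9.65 ]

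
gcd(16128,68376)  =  168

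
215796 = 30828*7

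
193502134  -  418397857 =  - 224895723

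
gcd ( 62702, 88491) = 1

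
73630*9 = 662670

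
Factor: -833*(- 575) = 5^2*7^2*17^1* 23^1  =  478975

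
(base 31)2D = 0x4B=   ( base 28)2j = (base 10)75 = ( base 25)30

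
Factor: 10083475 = 5^2*403339^1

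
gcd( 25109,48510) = 7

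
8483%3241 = 2001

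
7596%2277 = 765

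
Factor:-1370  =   - 2^1*5^1*137^1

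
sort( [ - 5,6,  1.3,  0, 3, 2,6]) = [ - 5,0,1.3,2, 3,6 , 6 ]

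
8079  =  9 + 8070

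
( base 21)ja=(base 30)dj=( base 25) G9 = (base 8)631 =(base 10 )409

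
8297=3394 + 4903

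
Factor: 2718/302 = 9 = 3^2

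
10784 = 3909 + 6875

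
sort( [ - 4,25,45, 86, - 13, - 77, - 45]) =[ - 77, - 45, - 13 , - 4,  25,45,86 ] 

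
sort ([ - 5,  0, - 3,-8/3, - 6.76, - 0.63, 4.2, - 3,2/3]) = [ - 6.76,-5 ,- 3, - 3, - 8/3,- 0.63,0,  2/3,4.2]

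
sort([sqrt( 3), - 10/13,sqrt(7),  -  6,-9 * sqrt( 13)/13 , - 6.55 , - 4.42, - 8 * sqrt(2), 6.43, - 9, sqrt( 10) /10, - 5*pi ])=[ - 5*pi,-8  *  sqrt( 2) , - 9, -6.55, - 6, - 4.42, - 9*sqrt (13 )/13, - 10/13, sqrt( 10 )/10, sqrt( 3 ),sqrt( 7), 6.43]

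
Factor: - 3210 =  - 2^1*3^1*5^1*107^1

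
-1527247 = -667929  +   -859318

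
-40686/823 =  - 40686/823 = -49.44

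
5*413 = 2065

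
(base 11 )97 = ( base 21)51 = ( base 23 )4E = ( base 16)6A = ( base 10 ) 106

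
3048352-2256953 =791399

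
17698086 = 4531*3906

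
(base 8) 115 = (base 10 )77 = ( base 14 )57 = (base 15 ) 52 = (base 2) 1001101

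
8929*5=44645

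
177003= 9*19667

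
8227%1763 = 1175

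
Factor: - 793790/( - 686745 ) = 2^1*3^( - 3 )*5087^( - 1)*79379^1 = 158758/137349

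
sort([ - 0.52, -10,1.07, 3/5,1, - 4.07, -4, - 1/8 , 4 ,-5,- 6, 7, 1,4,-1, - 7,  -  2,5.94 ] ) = [-10, - 7, - 6  ,-5, - 4.07,-4, - 2 , - 1 ,-0.52, - 1/8, 3/5, 1,1, 1.07,4, 4 , 5.94,7]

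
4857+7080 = 11937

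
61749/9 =6861 = 6861.00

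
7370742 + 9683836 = 17054578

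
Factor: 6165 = 3^2*5^1*137^1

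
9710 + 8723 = 18433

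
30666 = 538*57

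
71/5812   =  71/5812 = 0.01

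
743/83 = 743/83 = 8.95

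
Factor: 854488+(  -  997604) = -143116 = - 2^2*37^1*967^1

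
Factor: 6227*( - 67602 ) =-2^1 * 3^1 * 13^1*19^1*479^1*593^1 = - 420957654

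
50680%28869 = 21811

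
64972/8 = 8121 + 1/2 = 8121.50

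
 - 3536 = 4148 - 7684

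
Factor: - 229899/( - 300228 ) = 389/508 = 2^( - 2 )  *127^ ( - 1)*389^1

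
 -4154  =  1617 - 5771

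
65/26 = 5/2=2.50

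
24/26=12/13 = 0.92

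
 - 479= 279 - 758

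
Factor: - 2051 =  - 7^1* 293^1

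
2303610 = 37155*62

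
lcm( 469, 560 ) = 37520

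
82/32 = 41/16 =2.56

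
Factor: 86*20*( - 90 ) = -154800= -  2^4*3^2 * 5^2*43^1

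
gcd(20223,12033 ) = 63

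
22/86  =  11/43 = 0.26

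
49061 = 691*71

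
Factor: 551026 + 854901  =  1405927^1 = 1405927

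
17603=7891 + 9712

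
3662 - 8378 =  - 4716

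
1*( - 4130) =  - 4130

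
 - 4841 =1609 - 6450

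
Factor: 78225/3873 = 26075/1291 = 5^2 * 7^1*149^1*1291^(  -  1 ) 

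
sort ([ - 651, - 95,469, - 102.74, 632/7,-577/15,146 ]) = [ - 651, - 102.74, - 95, - 577/15, 632/7, 146 , 469 ] 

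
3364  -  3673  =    -  309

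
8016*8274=66324384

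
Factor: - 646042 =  - 2^1 *227^1*1423^1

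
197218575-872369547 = - 675150972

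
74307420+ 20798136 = 95105556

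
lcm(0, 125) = 0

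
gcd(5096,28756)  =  364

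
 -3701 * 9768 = -36151368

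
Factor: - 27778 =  - 2^1*17^1*19^1 * 43^1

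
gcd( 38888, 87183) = 1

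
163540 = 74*2210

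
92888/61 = 92888/61 = 1522.75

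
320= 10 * 32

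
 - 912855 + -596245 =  - 1509100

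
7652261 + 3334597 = 10986858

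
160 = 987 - 827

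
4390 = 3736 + 654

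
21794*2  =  43588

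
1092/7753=1092/7753 = 0.14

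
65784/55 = 65784/55 = 1196.07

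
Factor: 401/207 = 3^( - 2)*23^(- 1 )*401^1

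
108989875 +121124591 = 230114466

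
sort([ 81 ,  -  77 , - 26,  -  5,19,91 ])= [ - 77,-26, - 5,19,  81,91]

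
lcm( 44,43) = 1892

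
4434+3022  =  7456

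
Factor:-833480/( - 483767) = 2^3*5^1 * 67^1*311^1*483767^(-1)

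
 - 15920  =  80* (-199) 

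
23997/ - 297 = -7999/99=- 80.80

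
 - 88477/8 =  - 11060+ 3/8 = -  11059.62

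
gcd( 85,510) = 85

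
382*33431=12770642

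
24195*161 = 3895395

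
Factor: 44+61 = 3^1*5^1 *7^1 = 105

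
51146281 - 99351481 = -48205200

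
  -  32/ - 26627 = 32/26627 =0.00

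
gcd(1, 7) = 1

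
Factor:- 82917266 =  - 2^1*103^1*402511^1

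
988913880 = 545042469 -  - 443871411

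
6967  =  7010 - 43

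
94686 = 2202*43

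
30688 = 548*56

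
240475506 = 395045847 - 154570341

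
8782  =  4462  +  4320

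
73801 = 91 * 811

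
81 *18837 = 1525797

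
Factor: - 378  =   - 2^1*3^3*7^1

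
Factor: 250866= 2^1*3^2*7^1*11^1*181^1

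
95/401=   95/401  =  0.24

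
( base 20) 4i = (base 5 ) 343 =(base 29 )3b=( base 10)98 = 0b1100010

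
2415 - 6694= -4279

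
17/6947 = 17/6947 = 0.00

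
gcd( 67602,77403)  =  3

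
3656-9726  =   -6070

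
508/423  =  1 + 85/423 = 1.20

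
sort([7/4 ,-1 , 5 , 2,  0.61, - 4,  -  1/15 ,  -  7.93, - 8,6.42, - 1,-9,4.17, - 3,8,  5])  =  [ - 9, - 8, - 7.93,- 4, - 3, - 1, - 1, - 1/15,0.61,  7/4,2,4.17, 5,5, 6.42, 8]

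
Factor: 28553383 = 28553383^1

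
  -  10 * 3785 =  - 37850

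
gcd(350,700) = 350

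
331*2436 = 806316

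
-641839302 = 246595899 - 888435201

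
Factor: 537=3^1*179^1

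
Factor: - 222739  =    -  11^1 * 20249^1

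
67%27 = 13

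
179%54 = 17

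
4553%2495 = 2058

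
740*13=9620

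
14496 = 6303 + 8193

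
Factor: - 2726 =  - 2^1*29^1*47^1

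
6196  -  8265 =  -2069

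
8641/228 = 37 + 205/228 = 37.90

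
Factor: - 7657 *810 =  - 6202170 = -2^1*3^4*5^1*13^1*19^1*31^1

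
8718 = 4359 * 2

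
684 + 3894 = 4578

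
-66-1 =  - 67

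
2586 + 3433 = 6019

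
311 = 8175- 7864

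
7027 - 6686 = 341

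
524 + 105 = 629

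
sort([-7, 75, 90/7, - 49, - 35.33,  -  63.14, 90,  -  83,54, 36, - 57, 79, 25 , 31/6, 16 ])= [ - 83,-63.14, - 57, - 49,-35.33,-7, 31/6,90/7,16,25,36, 54,75, 79, 90] 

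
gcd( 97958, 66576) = 2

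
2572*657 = 1689804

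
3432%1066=234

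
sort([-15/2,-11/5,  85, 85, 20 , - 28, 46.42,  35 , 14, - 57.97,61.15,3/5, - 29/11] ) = [ - 57.97,-28, - 15/2, - 29/11, - 11/5,3/5 , 14,20,35, 46.42, 61.15,  85 , 85] 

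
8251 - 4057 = 4194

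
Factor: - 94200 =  - 2^3*  3^1*5^2*157^1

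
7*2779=19453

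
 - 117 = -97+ - 20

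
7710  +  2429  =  10139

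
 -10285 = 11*( - 935 )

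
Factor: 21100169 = 199^1 *106031^1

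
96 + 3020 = 3116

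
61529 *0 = 0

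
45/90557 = 45/90557 = 0.00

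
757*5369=4064333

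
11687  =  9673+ 2014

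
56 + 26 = 82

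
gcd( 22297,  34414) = 1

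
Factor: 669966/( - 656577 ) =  -223322/218859= - 2^1* 3^( - 1 ) *11^1*10151^1*72953^( - 1 )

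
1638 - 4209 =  - 2571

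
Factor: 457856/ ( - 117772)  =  -114464/29443 = -  2^5*7^2 * 73^1*29443^ ( - 1 ) 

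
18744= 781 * 24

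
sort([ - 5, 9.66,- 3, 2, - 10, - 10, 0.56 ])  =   [ -10, - 10,  -  5,  -  3,0.56, 2,9.66 ] 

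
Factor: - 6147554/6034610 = -5^( - 1)*7^1* 29^(-1 ) * 337^1*1303^1 * 20809^ ( - 1)=- 3073777/3017305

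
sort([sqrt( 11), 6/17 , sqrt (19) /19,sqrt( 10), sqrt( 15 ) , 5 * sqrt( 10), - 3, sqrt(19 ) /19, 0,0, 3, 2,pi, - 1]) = [ - 3, - 1,0, 0, sqrt ( 19 )/19, sqrt(19)/19, 6/17, 2 , 3, pi, sqrt( 10 ), sqrt(11),sqrt( 15), 5*sqrt( 10 )] 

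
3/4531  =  3/4531  =  0.00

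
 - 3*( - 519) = 1557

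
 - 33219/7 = - 33219/7=- 4745.57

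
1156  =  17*68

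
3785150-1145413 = 2639737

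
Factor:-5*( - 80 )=400  =  2^4*5^2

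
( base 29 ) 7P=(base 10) 228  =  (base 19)C0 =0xe4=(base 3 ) 22110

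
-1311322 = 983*( - 1334 )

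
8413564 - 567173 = 7846391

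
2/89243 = 2/89243 = 0.00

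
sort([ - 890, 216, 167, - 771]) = [ - 890, - 771,167,216 ] 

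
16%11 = 5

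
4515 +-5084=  -569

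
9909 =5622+4287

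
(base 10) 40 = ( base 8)50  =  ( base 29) 1b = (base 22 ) 1i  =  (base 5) 130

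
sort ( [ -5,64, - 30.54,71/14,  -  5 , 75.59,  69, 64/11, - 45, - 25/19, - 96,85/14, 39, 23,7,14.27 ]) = [ - 96 , - 45,-30.54, - 5, - 5,  -  25/19,71/14, 64/11, 85/14,7, 14.27,23, 39, 64,  69,75.59]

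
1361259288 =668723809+692535479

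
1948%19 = 10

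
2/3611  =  2/3611 =0.00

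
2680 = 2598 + 82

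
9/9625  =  9/9625 = 0.00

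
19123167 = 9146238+9976929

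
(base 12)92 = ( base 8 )156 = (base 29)3N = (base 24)4e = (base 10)110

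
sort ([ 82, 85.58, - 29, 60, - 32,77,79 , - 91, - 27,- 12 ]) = [ -91, - 32, - 29, - 27, -12,  60,77, 79, 82, 85.58] 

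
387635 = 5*77527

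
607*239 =145073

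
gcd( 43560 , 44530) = 10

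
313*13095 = 4098735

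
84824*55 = 4665320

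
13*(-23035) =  - 299455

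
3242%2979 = 263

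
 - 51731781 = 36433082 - 88164863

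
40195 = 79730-39535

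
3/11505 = 1/3835 = 0.00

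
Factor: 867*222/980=96237/490=2^( - 1)  *3^2*5^( - 1) * 7^ ( - 2 )  *  17^2 * 37^1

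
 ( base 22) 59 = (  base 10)119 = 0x77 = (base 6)315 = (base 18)6b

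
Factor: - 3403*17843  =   - 60719729 = - 7^1*41^1*83^1 * 2549^1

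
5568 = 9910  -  4342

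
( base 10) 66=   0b1000010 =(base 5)231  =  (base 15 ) 46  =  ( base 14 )4a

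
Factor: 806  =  2^1  *13^1*31^1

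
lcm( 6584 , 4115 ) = 32920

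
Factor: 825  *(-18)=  - 14850  =  - 2^1 * 3^3 *5^2*11^1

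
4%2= 0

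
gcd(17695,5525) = 5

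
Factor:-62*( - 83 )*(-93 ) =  - 2^1*3^1*31^2*83^1 = - 478578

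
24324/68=357 +12/17 = 357.71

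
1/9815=1/9815 = 0.00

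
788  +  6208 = 6996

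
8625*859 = 7408875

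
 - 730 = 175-905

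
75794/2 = 37897 = 37897.00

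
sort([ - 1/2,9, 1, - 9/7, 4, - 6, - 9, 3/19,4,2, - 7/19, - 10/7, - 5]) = [ - 9, - 6, - 5, - 10/7, - 9/7, - 1/2,-7/19, 3/19,1,2 , 4,4,9 ] 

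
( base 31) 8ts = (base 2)10000110100111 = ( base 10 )8615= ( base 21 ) jb5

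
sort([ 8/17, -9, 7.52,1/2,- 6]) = [ - 9, - 6,  8/17, 1/2 , 7.52]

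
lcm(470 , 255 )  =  23970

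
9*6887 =61983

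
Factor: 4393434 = 2^1*3^1*732239^1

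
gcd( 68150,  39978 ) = 2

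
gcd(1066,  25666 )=82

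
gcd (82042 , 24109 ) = 1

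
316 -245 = 71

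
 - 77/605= - 7/55 = -  0.13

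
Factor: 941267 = 941267^1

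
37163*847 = 31477061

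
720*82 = 59040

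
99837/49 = 99837/49=2037.49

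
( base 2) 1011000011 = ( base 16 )2c3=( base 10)707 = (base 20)1F7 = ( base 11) 593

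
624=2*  312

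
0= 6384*0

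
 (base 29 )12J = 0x396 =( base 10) 918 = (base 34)r0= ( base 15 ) 413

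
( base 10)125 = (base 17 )76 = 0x7D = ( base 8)175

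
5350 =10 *535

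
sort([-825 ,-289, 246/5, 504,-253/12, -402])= [  -  825, - 402,-289, - 253/12, 246/5, 504 ]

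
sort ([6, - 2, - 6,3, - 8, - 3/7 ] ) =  [ - 8 , - 6, - 2, - 3/7,  3, 6 ]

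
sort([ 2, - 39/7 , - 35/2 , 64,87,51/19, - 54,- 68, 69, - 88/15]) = [ - 68, - 54, - 35/2,- 88/15,  -  39/7, 2, 51/19,64 , 69, 87]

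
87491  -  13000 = 74491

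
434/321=1+ 113/321 = 1.35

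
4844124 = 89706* 54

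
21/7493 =21/7493  =  0.00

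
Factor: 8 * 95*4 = 3040 = 2^5*5^1*19^1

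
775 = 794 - 19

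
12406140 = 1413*8780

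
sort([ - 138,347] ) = [ - 138 , 347] 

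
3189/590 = 3189/590 = 5.41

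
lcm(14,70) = 70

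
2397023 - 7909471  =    -  5512448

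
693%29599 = 693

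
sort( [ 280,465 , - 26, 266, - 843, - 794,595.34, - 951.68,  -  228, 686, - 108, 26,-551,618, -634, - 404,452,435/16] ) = [ - 951.68,-843, - 794, - 634, - 551, - 404, - 228, - 108, - 26,26, 435/16, 266, 280, 452,465  ,  595.34, 618,686 ] 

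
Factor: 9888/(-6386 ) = - 2^4*3^1*31^(-1) = - 48/31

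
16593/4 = 16593/4 = 4148.25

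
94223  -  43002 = 51221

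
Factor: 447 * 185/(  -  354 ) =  - 27565/118 = - 2^( -1) * 5^1*37^1*59^( - 1)* 149^1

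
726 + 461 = 1187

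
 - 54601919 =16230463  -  70832382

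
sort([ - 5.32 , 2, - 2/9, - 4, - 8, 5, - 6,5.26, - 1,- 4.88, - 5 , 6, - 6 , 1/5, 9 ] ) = [ - 8, - 6, - 6 ,-5.32, - 5, -4.88 , - 4, - 1, - 2/9,1/5,  2,5, 5.26, 6, 9 ] 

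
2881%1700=1181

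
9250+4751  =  14001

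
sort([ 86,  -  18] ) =[ - 18,86 ]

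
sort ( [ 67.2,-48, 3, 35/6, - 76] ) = [-76, - 48,3, 35/6,67.2 ]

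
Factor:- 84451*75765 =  - 3^1  *  5^1 * 79^1*1069^1*5051^1 = - 6398430015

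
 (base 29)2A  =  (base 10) 68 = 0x44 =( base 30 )28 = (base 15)48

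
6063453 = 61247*99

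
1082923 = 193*5611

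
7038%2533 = 1972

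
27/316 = 27/316= 0.09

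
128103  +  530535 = 658638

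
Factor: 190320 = 2^4*3^1*5^1*13^1* 61^1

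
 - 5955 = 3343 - 9298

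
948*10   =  9480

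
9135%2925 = 360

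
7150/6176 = 3575/3088= 1.16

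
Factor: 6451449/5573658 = 2^(- 1 )*17^1 * 521^( - 1)*1783^( - 1)*126499^1 = 2150483/1857886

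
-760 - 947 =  - 1707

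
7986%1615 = 1526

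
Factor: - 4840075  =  -5^2*193603^1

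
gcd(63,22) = 1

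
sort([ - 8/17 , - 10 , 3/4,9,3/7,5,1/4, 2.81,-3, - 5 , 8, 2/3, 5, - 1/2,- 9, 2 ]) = [ - 10 , - 9  ,-5, - 3, - 1/2, - 8/17,1/4, 3/7, 2/3, 3/4,2,2.81,5 , 5, 8,9]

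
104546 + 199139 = 303685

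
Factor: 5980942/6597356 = 2990471/3298678 =2^( - 1 )*11^1*67^( - 1 )*103^( - 1)*239^(-1)*271861^1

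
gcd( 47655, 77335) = 5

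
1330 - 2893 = - 1563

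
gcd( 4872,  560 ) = 56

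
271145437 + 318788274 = 589933711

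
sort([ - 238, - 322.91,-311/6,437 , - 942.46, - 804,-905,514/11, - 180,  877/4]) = [ - 942.46, - 905, - 804, - 322.91 , - 238 ,  -  180, - 311/6, 514/11,877/4,437 ]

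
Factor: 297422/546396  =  2^( - 1 )*3^(-1)*45533^ ( - 1 )*148711^1 = 148711/273198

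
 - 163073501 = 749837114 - 912910615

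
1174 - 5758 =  - 4584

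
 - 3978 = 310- 4288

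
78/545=78/545  =  0.14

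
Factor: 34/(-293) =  -2^1*17^1*293^( - 1 ) 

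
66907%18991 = 9934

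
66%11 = 0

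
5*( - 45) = -225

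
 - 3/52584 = -1/17528 = -0.00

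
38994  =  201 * 194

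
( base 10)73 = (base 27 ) 2J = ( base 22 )37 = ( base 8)111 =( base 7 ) 133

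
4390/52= 2195/26  =  84.42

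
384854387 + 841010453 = 1225864840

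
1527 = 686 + 841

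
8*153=1224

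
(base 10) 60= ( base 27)26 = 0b111100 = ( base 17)39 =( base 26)28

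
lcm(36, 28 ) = 252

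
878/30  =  29 + 4/15  =  29.27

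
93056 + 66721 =159777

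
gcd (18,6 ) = 6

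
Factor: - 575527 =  - 53^1*10859^1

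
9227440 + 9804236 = 19031676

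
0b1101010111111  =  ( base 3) 100101121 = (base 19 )ii7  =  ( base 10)6847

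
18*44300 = 797400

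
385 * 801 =308385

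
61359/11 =5578+ 1/11 = 5578.09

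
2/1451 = 2/1451  =  0.00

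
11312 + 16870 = 28182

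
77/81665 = 77/81665 = 0.00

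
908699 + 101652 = 1010351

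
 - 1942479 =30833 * ( - 63) 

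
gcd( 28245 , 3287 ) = 1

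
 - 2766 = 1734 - 4500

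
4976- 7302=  - 2326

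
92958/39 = 2383 + 7/13=2383.54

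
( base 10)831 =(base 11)696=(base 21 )1ic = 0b1100111111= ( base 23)1D3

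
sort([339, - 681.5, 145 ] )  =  [ - 681.5, 145 , 339 ] 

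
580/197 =2 + 186/197 =2.94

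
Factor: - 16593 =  - 3^1 * 5531^1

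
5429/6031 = 5429/6031 = 0.90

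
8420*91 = 766220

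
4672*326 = 1523072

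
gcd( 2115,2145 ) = 15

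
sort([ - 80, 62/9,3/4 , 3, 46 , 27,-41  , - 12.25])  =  [ - 80, - 41, - 12.25, 3/4, 3, 62/9 , 27, 46]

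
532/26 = 266/13 = 20.46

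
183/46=183/46  =  3.98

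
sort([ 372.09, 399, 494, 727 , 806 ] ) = [372.09  ,  399, 494, 727 , 806 ] 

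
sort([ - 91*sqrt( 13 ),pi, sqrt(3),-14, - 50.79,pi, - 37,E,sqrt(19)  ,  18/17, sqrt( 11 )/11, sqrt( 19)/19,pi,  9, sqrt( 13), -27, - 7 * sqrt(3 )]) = [-91*sqrt( 13 ),-50.79,-37,-27,-14,-7*sqrt( 3 ),  sqrt( 19 )/19,sqrt (11 )/11,18/17,sqrt( 3), E, pi,pi,pi,sqrt( 13),sqrt( 19 ), 9 ] 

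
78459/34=2307  +  21/34 = 2307.62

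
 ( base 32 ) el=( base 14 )257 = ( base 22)L7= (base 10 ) 469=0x1D5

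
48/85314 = 8/14219= 0.00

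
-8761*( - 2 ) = 17522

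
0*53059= 0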